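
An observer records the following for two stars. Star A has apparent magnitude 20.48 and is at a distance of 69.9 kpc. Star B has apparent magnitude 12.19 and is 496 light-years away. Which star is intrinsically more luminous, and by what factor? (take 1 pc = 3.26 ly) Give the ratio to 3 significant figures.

Star A: d = 69.9 kpc = 69900 pc
Star A: M = m − 5 log₁₀ d + 5 = 20.48 − 5·4.8445 + 5 = 1.258
Star B: d = 496 ly / 3.26 = 152.1 pc
Star B: M = m − 5 log₁₀ d + 5 = 12.19 − 5·2.1823 + 5 = 6.279
ΔM = M_A − M_B = 1.258 − (6.279) = -5.021; smaller M is more luminous → Star A.
L ratio = 10^(0.4 |ΔM|) = 10^2.008 = 102.0

Star A is more luminous, by a factor of 102.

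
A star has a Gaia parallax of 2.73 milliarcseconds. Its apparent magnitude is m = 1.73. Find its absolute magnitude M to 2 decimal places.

M ≈ -6.09

p = 2.73 mas = 2.73×10^-3″ → d = 1/p = 366.3 pc
5 log₁₀(d/10 pc) = 5 log₁₀(366.3) − 5 = 7.819
M = m − 5 log₁₀(d/10) = 1.73 − 7.819 = -6.089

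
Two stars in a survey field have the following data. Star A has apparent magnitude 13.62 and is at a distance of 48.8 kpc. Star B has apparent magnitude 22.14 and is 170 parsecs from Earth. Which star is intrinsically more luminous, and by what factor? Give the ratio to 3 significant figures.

Star A: d = 48.8 kpc = 48800 pc
Star A: M = m − 5 log₁₀ d + 5 = 13.62 − 5·4.6884 + 5 = -4.822
Star B: M = m − 5 log₁₀ d + 5 = 22.14 − 5·2.2304 + 5 = 15.988
ΔM = M_A − M_B = -4.822 − (15.988) = -20.810; smaller M is more luminous → Star A.
L ratio = 10^(0.4 |ΔM|) = 10^8.324 = 2.108×10^8

Star A is more luminous, by a factor of 2.11×10^8.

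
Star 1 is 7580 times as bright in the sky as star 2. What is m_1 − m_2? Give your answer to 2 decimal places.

m_1 − m_2 ≈ -9.70

Pogson: Δm = −2.5 log₁₀(ratio) = −2.5 log₁₀(7580) = −2.5 × 3.8797 = -9.699
Star 1 is brighter, so it has the smaller magnitude: the difference is negative.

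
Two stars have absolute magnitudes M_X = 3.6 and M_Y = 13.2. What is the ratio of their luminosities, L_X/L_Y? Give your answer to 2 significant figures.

L_X/L_Y ≈ 6900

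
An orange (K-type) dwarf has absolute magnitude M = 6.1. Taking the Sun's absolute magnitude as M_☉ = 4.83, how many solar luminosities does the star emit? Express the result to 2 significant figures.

L/L_☉ ≈ 0.31

M − M_☉ = 6.1 − 4.83 = 1.270
L/L_☉ = 10^(−0.4 (M − M_☉)) = 10^-0.508 = 0.3105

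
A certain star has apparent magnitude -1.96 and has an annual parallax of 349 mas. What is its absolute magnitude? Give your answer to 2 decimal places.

M ≈ 0.75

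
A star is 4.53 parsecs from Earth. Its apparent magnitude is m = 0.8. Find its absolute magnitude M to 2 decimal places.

5 log₁₀(d/10 pc) = 5 log₁₀(4.530) − 5 = -1.720
M = m − 5 log₁₀(d/10) = 0.8 + 1.720 = 2.520

M ≈ 2.52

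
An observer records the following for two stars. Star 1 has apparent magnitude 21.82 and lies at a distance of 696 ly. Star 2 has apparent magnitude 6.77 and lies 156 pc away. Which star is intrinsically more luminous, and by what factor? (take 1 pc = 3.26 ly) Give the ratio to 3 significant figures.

Star 2 is more luminous, by a factor of 559000.

Star 1: d = 696 ly / 3.26 = 213.5 pc
Star 1: M = m − 5 log₁₀ d + 5 = 21.82 − 5·2.3294 + 5 = 15.173
Star 2: M = m − 5 log₁₀ d + 5 = 6.77 − 5·2.1931 + 5 = 0.804
ΔM = M_1 − M_2 = 15.173 − (0.804) = 14.369; smaller M is more luminous → Star 2.
L ratio = 10^(0.4 |ΔM|) = 10^5.747 = 559100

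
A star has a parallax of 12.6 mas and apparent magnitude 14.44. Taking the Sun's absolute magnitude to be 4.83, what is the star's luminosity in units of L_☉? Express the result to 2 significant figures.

L/L_☉ ≈ 9.0×10^-3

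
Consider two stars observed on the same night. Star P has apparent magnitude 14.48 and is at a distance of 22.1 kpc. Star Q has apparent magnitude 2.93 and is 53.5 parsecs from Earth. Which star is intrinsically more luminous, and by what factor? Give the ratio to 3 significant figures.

Star P: d = 22.1 kpc = 22100 pc
Star P: M = m − 5 log₁₀ d + 5 = 14.48 − 5·4.3444 + 5 = -2.242
Star Q: M = m − 5 log₁₀ d + 5 = 2.93 − 5·1.7284 + 5 = -0.712
ΔM = M_P − M_Q = -2.242 − (-0.712) = -1.530; smaller M is more luminous → Star P.
L ratio = 10^(0.4 |ΔM|) = 10^0.612 = 4.093

Star P is more luminous, by a factor of 4.09.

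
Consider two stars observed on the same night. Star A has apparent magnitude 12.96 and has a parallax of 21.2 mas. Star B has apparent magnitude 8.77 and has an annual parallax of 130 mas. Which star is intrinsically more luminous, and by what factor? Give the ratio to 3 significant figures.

Star A: p = 21.2 mas = 0.0212″ → d = 1/p = 47.17 pc
Star A: M = m − 5 log₁₀ d + 5 = 12.96 − 5·1.6737 + 5 = 9.592
Star B: p = 130 mas = 0.130″ → d = 1/p = 7.692 pc
Star B: M = m − 5 log₁₀ d + 5 = 8.77 − 5·0.8861 + 5 = 9.340
ΔM = M_A − M_B = 9.592 − (9.340) = 0.252; smaller M is more luminous → Star B.
L ratio = 10^(0.4 |ΔM|) = 10^0.101 = 1.261

Star B is more luminous, by a factor of 1.26.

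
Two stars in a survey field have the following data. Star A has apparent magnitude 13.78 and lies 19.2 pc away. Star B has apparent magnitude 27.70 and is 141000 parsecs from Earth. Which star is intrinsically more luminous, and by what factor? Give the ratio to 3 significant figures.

Star B is more luminous, by a factor of 146.

Star A: M = m − 5 log₁₀ d + 5 = 13.78 − 5·1.2833 + 5 = 12.363
Star B: M = m − 5 log₁₀ d + 5 = 27.70 − 5·5.1492 + 5 = 6.954
ΔM = M_A − M_B = 12.363 − (6.954) = 5.410; smaller M is more luminous → Star B.
L ratio = 10^(0.4 |ΔM|) = 10^2.164 = 145.8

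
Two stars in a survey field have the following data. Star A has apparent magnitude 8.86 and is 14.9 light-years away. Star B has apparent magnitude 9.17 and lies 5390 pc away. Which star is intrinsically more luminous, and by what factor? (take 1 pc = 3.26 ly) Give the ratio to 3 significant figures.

Star B is more luminous, by a factor of 1.05×10^6.

Star A: d = 14.9 ly / 3.26 = 4.571 pc
Star A: M = m − 5 log₁₀ d + 5 = 8.86 − 5·0.6600 + 5 = 10.560
Star B: M = m − 5 log₁₀ d + 5 = 9.17 − 5·3.7316 + 5 = -4.488
ΔM = M_A − M_B = 10.560 − (-4.488) = 15.048; smaller M is more luminous → Star B.
L ratio = 10^(0.4 |ΔM|) = 10^6.019 = 1.045×10^6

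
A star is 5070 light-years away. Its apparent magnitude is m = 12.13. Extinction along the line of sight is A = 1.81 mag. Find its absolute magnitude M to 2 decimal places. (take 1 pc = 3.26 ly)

M ≈ -0.64

d = 5070 ly / 3.26 = 1555 pc
5 log₁₀(d/10 pc) = 5 log₁₀(1555) − 5 = 10.959
M = m − 5 log₁₀(d/10) − A = 12.13 − 10.959 − 1.81 = -0.639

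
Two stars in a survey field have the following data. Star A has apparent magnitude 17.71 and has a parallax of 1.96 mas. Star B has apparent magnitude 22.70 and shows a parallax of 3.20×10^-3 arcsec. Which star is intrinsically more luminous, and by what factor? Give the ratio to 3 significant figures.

Star A is more luminous, by a factor of 264.

Star A: p = 1.96 mas = 1.96×10^-3″ → d = 1/p = 510.2 pc
Star A: M = m − 5 log₁₀ d + 5 = 17.71 − 5·2.7077 + 5 = 9.171
Star B: d = 1/p = 1/3.20×10^-3″ = 312.5 pc
Star B: M = m − 5 log₁₀ d + 5 = 22.70 − 5·2.4949 + 5 = 15.226
ΔM = M_A − M_B = 9.171 − (15.226) = -6.054; smaller M is more luminous → Star A.
L ratio = 10^(0.4 |ΔM|) = 10^2.422 = 264.1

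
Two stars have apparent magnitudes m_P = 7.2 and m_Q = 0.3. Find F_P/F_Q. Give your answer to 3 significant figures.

Δm = 7.2 − (0.3) = 6.9
Flux ratio = 10^(−0.4 Δm) = 10^(−0.4 × 6.9) = 10^-2.760 = 1.738×10^-3

F_P/F_Q ≈ 1.74×10^-3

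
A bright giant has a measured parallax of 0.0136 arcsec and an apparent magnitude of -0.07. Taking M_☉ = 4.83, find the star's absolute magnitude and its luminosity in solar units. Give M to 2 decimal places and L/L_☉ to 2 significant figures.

d = 1/p = 1/0.0136″ = 73.53 pc
M = m − 5 log₁₀ d + 5 = -0.07 − 5·1.8665 + 5 = -4.402
M − M_☉ = -4.402 − 4.83 = -9.232
L/L_☉ = 10^(−0.4 × -9.232) = 4931

M ≈ -4.40; L/L_☉ ≈ 4900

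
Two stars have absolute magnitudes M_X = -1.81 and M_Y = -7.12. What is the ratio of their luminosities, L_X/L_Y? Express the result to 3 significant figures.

ΔM = M_X − M_Y = 5.31
L_X/L_Y = 10^(−0.4 ΔM) = 10^-2.124 = 7.516×10^-3

L_X/L_Y ≈ 7.52×10^-3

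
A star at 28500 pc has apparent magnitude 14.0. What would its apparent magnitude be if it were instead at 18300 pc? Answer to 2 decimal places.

Flux ∝ 1/d², so Δm = 5 log₁₀(d₂/d₁) = 5 log₁₀(18300/28500) = -0.962
m₂ = m₁ + Δm = 14.0 + (-0.962) = 13.038

m ≈ 13.04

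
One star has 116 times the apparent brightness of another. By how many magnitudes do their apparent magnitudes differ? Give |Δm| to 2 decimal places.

|Δm| ≈ 5.16

Pogson: Δm = −2.5 log₁₀(ratio) = −2.5 log₁₀(116) = −2.5 × 2.0645 = -5.161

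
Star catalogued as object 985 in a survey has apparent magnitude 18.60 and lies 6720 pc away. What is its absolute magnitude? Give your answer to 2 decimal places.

5 log₁₀(d/10 pc) = 5 log₁₀(6720) − 5 = 14.137
M = m − 5 log₁₀(d/10) = 18.60 − 14.137 = 4.463

M ≈ 4.46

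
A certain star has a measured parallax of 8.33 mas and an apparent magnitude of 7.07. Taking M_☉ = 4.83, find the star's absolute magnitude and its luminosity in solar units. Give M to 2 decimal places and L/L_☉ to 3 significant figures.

M ≈ 1.67; L/L_☉ ≈ 18.3

d = 1/p = 1000/8.33 mas = 120.0 pc
M = m − 5 log₁₀ d + 5 = 7.07 − 5·2.0794 + 5 = 1.673
M − M_☉ = 1.673 − 4.83 = -3.157
L/L_☉ = 10^(−0.4 × -3.157) = 18.31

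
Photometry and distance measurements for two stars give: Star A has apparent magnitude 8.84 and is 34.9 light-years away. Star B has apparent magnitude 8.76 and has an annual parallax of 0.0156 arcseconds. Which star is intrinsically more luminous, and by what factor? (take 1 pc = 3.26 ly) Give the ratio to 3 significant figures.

Star B is more luminous, by a factor of 38.6.

Star A: d = 34.9 ly / 3.26 = 10.71 pc
Star A: M = m − 5 log₁₀ d + 5 = 8.84 − 5·1.0296 + 5 = 8.692
Star B: d = 1/p = 1/0.0156″ = 64.10 pc
Star B: M = m − 5 log₁₀ d + 5 = 8.76 − 5·1.8069 + 5 = 4.726
ΔM = M_A − M_B = 8.692 − (4.726) = 3.966; smaller M is more luminous → Star B.
L ratio = 10^(0.4 |ΔM|) = 10^1.587 = 38.60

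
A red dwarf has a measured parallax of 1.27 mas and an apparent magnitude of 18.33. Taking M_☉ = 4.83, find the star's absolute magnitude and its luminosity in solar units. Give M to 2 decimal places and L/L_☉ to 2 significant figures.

M ≈ 8.85; L/L_☉ ≈ 0.025

d = 1/p = 1000/1.27 mas = 787.4 pc
M = m − 5 log₁₀ d + 5 = 18.33 − 5·2.8962 + 5 = 8.849
M − M_☉ = 8.849 − 4.83 = 4.019
L/L_☉ = 10^(−0.4 × 4.019) = 0.02468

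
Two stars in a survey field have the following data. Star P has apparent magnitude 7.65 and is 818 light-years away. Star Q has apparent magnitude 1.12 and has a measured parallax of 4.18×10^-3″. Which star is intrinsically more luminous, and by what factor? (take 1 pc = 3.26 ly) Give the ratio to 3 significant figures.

Star Q is more luminous, by a factor of 372.

Star P: d = 818 ly / 3.26 = 250.9 pc
Star P: M = m − 5 log₁₀ d + 5 = 7.65 − 5·2.3995 + 5 = 0.652
Star Q: d = 1/p = 1/4.18×10^-3″ = 239.2 pc
Star Q: M = m − 5 log₁₀ d + 5 = 1.12 − 5·2.3788 + 5 = -5.774
ΔM = M_P − M_Q = 0.652 − (-5.774) = 6.426; smaller M is more luminous → Star Q.
L ratio = 10^(0.4 |ΔM|) = 10^2.571 = 372.0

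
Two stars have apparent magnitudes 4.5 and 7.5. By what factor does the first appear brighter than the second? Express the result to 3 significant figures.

Δm = 4.5 − (7.5) = -3.0
Flux ratio = 10^(−0.4 Δm) = 10^(−0.4 × -3.0) = 10^1.200 = 15.85

15.8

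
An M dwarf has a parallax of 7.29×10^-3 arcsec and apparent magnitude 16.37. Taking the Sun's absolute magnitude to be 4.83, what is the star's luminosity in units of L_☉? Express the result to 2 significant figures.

L/L_☉ ≈ 4.6×10^-3

d = 1/p = 1/7.29×10^-3″ = 137.2 pc
M = m − 5 log₁₀ d + 5 = 16.37 − 5·2.1373 + 5 = 10.684
M − M_☉ = 10.684 − 4.83 = 5.854
L/L_☉ = 10^(−0.4 × 5.854) = 4.556×10^-3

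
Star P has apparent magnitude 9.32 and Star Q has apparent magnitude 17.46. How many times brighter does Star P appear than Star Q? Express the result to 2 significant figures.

1800

Δm = 9.32 − (17.46) = -8.14
Flux ratio = 10^(−0.4 Δm) = 10^(−0.4 × -8.14) = 10^3.256 = 1803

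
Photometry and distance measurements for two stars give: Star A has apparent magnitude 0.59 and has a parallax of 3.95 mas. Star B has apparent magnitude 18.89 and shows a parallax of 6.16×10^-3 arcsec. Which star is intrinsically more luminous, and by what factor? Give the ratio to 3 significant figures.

Star A is more luminous, by a factor of 5.08×10^7.

Star A: p = 3.95 mas = 3.95×10^-3″ → d = 1/p = 253.2 pc
Star A: M = m − 5 log₁₀ d + 5 = 0.59 − 5·2.4034 + 5 = -6.427
Star B: d = 1/p = 1/6.16×10^-3″ = 162.3 pc
Star B: M = m − 5 log₁₀ d + 5 = 18.89 − 5·2.2104 + 5 = 12.838
ΔM = M_A − M_B = -6.427 − (12.838) = -19.265; smaller M is more luminous → Star A.
L ratio = 10^(0.4 |ΔM|) = 10^7.706 = 5.081×10^7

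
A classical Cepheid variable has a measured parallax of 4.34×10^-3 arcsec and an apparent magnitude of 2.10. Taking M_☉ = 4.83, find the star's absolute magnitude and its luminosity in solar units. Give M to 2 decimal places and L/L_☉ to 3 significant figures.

d = 1/p = 1/4.34×10^-3″ = 230.4 pc
M = m − 5 log₁₀ d + 5 = 2.10 − 5·2.3625 + 5 = -4.713
M − M_☉ = -4.713 − 4.83 = -9.543
L/L_☉ = 10^(−0.4 × -9.543) = 6562

M ≈ -4.71; L/L_☉ ≈ 6560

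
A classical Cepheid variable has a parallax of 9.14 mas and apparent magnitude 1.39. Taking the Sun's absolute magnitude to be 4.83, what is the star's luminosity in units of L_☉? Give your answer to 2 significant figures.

L/L_☉ ≈ 2800

d = 1/p = 1000/9.14 mas = 109.4 pc
M = m − 5 log₁₀ d + 5 = 1.39 − 5·2.0391 + 5 = -3.805
M − M_☉ = -3.805 − 4.83 = -8.635
L/L_☉ = 10^(−0.4 × -8.635) = 2845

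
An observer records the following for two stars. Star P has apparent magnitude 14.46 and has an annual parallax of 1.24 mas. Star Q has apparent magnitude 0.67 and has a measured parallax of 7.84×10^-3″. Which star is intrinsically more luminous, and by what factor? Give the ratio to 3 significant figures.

Star P: p = 1.24 mas = 1.24×10^-3″ → d = 1/p = 806.5 pc
Star P: M = m − 5 log₁₀ d + 5 = 14.46 − 5·2.9066 + 5 = 4.927
Star Q: d = 1/p = 1/7.84×10^-3″ = 127.6 pc
Star Q: M = m − 5 log₁₀ d + 5 = 0.67 − 5·2.1057 + 5 = -4.858
ΔM = M_P − M_Q = 4.927 − (-4.858) = 9.786; smaller M is more luminous → Star Q.
L ratio = 10^(0.4 |ΔM|) = 10^3.914 = 8208

Star Q is more luminous, by a factor of 8210.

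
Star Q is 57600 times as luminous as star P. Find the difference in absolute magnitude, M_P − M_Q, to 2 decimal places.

M_P − M_Q ≈ 11.90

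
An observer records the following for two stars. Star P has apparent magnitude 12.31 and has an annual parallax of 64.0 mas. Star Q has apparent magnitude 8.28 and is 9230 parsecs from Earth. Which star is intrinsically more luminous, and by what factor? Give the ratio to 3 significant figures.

Star Q is more luminous, by a factor of 1.43×10^7.

Star P: p = 64.0 mas = 0.0640″ → d = 1/p = 15.62 pc
Star P: M = m − 5 log₁₀ d + 5 = 12.31 − 5·1.1938 + 5 = 11.341
Star Q: M = m − 5 log₁₀ d + 5 = 8.28 − 5·3.9652 + 5 = -6.546
ΔM = M_P − M_Q = 11.341 − (-6.546) = 17.887; smaller M is more luminous → Star Q.
L ratio = 10^(0.4 |ΔM|) = 10^7.155 = 1.428×10^7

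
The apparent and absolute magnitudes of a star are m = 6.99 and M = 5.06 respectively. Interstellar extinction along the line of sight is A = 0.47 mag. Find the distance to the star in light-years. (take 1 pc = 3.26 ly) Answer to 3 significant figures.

d ≈ 63.9 ly

m − M = 5 log₁₀(d/10 pc) + A  ⇒  6.99 − (5.06) − 0.47 = 5 log₁₀(d/10)
1.460 = 5 log₁₀(d/10)
log₁₀ d = (m − M − A)/5 + 1 = 1.2920
d = 10^1.2920 = 19.59 pc
= 63.86 ly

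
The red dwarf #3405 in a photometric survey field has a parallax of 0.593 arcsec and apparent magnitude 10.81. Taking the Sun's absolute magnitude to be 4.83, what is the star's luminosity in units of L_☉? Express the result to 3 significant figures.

d = 1/p = 1/0.593″ = 1.686 pc
M = m − 5 log₁₀ d + 5 = 10.81 − 5·0.2269 + 5 = 14.675
M − M_☉ = 14.675 − 4.83 = 9.845
L/L_☉ = 10^(−0.4 × 9.845) = 1.153×10^-4

L/L_☉ ≈ 1.15×10^-4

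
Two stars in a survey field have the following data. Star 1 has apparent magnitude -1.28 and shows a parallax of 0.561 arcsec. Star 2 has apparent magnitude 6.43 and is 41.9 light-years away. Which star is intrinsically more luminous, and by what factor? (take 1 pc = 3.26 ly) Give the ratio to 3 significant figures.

Star 1 is more luminous, by a factor of 23.3.

Star 1: d = 1/p = 1/0.561″ = 1.783 pc
Star 1: M = m − 5 log₁₀ d + 5 = -1.28 − 5·0.2510 + 5 = 2.465
Star 2: d = 41.9 ly / 3.26 = 12.85 pc
Star 2: M = m − 5 log₁₀ d + 5 = 6.43 − 5·1.1090 + 5 = 5.885
ΔM = M_1 − M_2 = 2.465 − (5.885) = -3.420; smaller M is more luminous → Star 1.
L ratio = 10^(0.4 |ΔM|) = 10^1.368 = 23.34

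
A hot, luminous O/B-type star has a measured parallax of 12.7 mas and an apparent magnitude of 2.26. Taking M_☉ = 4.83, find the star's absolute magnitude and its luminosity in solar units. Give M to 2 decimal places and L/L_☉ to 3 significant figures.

M ≈ -2.22; L/L_☉ ≈ 661

d = 1/p = 1000/12.7 mas = 78.74 pc
M = m − 5 log₁₀ d + 5 = 2.26 − 5·1.8962 + 5 = -2.221
M − M_☉ = -2.221 − 4.83 = -7.051
L/L_☉ = 10^(−0.4 × -7.051) = 661.3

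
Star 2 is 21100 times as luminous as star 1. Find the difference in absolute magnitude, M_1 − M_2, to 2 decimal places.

M_1 − M_2 ≈ 10.81

Pogson: ΔM = −2.5 log₁₀(ratio) = −2.5 log₁₀(21100) = −2.5 × 4.3243 = -10.811
Star 2 is brighter so has the smaller magnitude: M_1 − M_2 is positive.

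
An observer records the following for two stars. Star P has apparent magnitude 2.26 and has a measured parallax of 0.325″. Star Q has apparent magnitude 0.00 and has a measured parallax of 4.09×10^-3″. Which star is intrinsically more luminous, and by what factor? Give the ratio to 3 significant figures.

Star P: d = 1/p = 1/0.325″ = 3.077 pc
Star P: M = m − 5 log₁₀ d + 5 = 2.26 − 5·0.4881 + 5 = 4.819
Star Q: d = 1/p = 1/4.09×10^-3″ = 244.5 pc
Star Q: M = m − 5 log₁₀ d + 5 = 0.00 − 5·2.3883 + 5 = -6.941
ΔM = M_P − M_Q = 4.819 − (-6.941) = 11.761; smaller M is more luminous → Star Q.
L ratio = 10^(0.4 |ΔM|) = 10^4.704 = 50620

Star Q is more luminous, by a factor of 50600.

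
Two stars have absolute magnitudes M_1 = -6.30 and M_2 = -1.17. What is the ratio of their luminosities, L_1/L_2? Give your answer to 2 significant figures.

L_1/L_2 ≈ 110

ΔM = M_1 − M_2 = -5.13
L_1/L_2 = 10^(−0.4 ΔM) = 10^2.052 = 112.7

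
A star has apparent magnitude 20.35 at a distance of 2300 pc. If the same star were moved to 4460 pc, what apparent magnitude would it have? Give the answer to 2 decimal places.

Flux ∝ 1/d², so Δm = 5 log₁₀(d₂/d₁) = 5 log₁₀(4460/2300) = 1.438
m₂ = m₁ + Δm = 20.35 + (1.438) = 21.788

m ≈ 21.79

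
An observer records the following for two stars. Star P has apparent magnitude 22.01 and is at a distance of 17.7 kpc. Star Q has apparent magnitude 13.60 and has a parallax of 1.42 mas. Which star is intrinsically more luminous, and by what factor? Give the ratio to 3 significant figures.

Star Q is more luminous, by a factor of 3.66.

Star P: d = 17.7 kpc = 17700 pc
Star P: M = m − 5 log₁₀ d + 5 = 22.01 − 5·4.2480 + 5 = 5.770
Star Q: p = 1.42 mas = 1.42×10^-3″ → d = 1/p = 704.2 pc
Star Q: M = m − 5 log₁₀ d + 5 = 13.60 − 5·2.8477 + 5 = 4.361
ΔM = M_P − M_Q = 5.770 − (4.361) = 1.409; smaller M is more luminous → Star Q.
L ratio = 10^(0.4 |ΔM|) = 10^0.563 = 3.660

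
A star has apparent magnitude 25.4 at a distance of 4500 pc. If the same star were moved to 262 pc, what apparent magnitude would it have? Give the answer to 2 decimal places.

Flux ∝ 1/d², so Δm = 5 log₁₀(d₂/d₁) = 5 log₁₀(262/4500) = -6.175
m₂ = m₁ + Δm = 25.4 + (-6.175) = 19.225

m ≈ 19.23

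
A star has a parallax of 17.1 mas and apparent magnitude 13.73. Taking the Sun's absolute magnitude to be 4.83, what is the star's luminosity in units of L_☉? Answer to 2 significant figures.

d = 1/p = 1000/17.1 mas = 58.48 pc
M = m − 5 log₁₀ d + 5 = 13.73 − 5·1.7670 + 5 = 9.895
M − M_☉ = 9.895 − 4.83 = 5.065
L/L_☉ = 10^(−0.4 × 5.065) = 9.419×10^-3

L/L_☉ ≈ 9.4×10^-3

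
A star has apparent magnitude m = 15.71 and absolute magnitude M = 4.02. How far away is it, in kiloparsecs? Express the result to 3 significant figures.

μ = m − M = 11.690
m − M = 5 log₁₀ d − 5
log₁₀ d = (m − M)/5 + 1 = 3.3380
d = 10^3.3380 = 2178 pc
= 2.178 kpc

d ≈ 2.18 kpc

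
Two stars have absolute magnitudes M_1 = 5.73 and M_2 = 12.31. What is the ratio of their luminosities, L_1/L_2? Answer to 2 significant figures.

L_1/L_2 ≈ 430

ΔM = M_1 − M_2 = -6.58
L_1/L_2 = 10^(−0.4 ΔM) = 10^2.632 = 428.5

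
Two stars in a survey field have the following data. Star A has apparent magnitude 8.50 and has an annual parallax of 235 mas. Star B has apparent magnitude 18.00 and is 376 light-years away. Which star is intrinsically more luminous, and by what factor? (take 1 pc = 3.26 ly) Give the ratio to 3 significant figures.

Star A: p = 235 mas = 0.235″ → d = 1/p = 4.255 pc
Star A: M = m − 5 log₁₀ d + 5 = 8.50 − 5·0.6289 + 5 = 10.355
Star B: d = 376 ly / 3.26 = 115.3 pc
Star B: M = m − 5 log₁₀ d + 5 = 18.00 − 5·2.0620 + 5 = 12.690
ΔM = M_A − M_B = 10.355 − (12.690) = -2.335; smaller M is more luminous → Star A.
L ratio = 10^(0.4 |ΔM|) = 10^0.934 = 8.589

Star A is more luminous, by a factor of 8.59.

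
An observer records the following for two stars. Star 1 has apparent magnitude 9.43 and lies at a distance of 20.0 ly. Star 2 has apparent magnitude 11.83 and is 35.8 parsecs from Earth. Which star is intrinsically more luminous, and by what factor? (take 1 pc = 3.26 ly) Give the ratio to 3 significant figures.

Star 2 is more luminous, by a factor of 3.73.

Star 1: d = 20.0 ly / 3.26 = 6.135 pc
Star 1: M = m − 5 log₁₀ d + 5 = 9.43 − 5·0.7878 + 5 = 10.491
Star 2: M = m − 5 log₁₀ d + 5 = 11.83 − 5·1.5539 + 5 = 9.061
ΔM = M_1 − M_2 = 10.491 − (9.061) = 1.430; smaller M is more luminous → Star 2.
L ratio = 10^(0.4 |ΔM|) = 10^0.572 = 3.734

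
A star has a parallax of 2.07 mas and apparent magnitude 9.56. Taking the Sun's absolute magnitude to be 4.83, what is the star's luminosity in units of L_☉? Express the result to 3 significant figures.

d = 1/p = 1000/2.07 mas = 483.1 pc
M = m − 5 log₁₀ d + 5 = 9.56 − 5·2.6840 + 5 = 1.140
M − M_☉ = 1.140 − 4.83 = -3.690
L/L_☉ = 10^(−0.4 × -3.690) = 29.93

L/L_☉ ≈ 29.9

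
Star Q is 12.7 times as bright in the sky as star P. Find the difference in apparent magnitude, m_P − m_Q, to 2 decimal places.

Pogson: Δm = −2.5 log₁₀(ratio) = −2.5 log₁₀(12.7) = −2.5 × 1.1038 = -2.760
Star Q is brighter so has the smaller magnitude: m_P − m_Q is positive.

m_P − m_Q ≈ 2.76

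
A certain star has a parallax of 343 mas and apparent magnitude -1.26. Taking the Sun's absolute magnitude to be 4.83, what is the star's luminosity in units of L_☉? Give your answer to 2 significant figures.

L/L_☉ ≈ 23

d = 1/p = 1000/343 mas = 2.915 pc
M = m − 5 log₁₀ d + 5 = -1.26 − 5·0.4647 + 5 = 1.416
M − M_☉ = 1.416 − 4.83 = -3.414
L/L_☉ = 10^(−0.4 × -3.414) = 23.20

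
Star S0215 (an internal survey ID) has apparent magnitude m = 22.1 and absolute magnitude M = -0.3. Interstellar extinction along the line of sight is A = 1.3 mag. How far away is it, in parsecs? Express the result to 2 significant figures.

d ≈ 170000 pc

m − M = 5 log₁₀(d/10 pc) + A  ⇒  22.1 − (-0.3) − 1.3 = 5 log₁₀(d/10)
21.100 = 5 log₁₀(d/10)
log₁₀ d = (m − M − A)/5 + 1 = 5.2200
d = 10^5.2200 = 166000 pc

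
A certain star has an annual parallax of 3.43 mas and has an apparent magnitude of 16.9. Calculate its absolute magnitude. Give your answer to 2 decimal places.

p = 3.43 mas = 3.43×10^-3″ → d = 1/p = 291.5 pc
5 log₁₀(d/10 pc) = 5 log₁₀(291.5) − 5 = 7.324
M = m − 5 log₁₀(d/10) = 16.9 − 7.324 = 9.576

M ≈ 9.58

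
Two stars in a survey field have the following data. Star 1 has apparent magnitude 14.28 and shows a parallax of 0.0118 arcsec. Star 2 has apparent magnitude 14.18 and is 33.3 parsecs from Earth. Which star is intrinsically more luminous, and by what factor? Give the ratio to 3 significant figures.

Star 1: d = 1/p = 1/0.0118″ = 84.75 pc
Star 1: M = m − 5 log₁₀ d + 5 = 14.28 − 5·1.9281 + 5 = 9.639
Star 2: M = m − 5 log₁₀ d + 5 = 14.18 − 5·1.5224 + 5 = 11.568
ΔM = M_1 − M_2 = 9.639 − (11.568) = -1.928; smaller M is more luminous → Star 1.
L ratio = 10^(0.4 |ΔM|) = 10^0.771 = 5.907

Star 1 is more luminous, by a factor of 5.91.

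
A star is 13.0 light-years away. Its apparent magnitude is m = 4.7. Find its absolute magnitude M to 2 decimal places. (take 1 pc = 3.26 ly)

M ≈ 6.70

d = 13.0 ly / 3.26 = 3.988 pc
5 log₁₀(d/10 pc) = 5 log₁₀(3.988) − 5 = -1.996
M = m − 5 log₁₀(d/10) = 4.7 + 1.996 = 6.696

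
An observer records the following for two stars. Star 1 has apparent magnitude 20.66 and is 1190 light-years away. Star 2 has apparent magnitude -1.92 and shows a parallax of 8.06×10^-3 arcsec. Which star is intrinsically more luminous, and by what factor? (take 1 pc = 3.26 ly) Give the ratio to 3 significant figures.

Star 2 is more luminous, by a factor of 1.24×10^8.

Star 1: d = 1190 ly / 3.26 = 365.0 pc
Star 1: M = m − 5 log₁₀ d + 5 = 20.66 − 5·2.5623 + 5 = 12.848
Star 2: d = 1/p = 1/8.06×10^-3″ = 124.1 pc
Star 2: M = m − 5 log₁₀ d + 5 = -1.92 − 5·2.0937 + 5 = -7.388
ΔM = M_1 − M_2 = 12.848 − (-7.388) = 20.237; smaller M is more luminous → Star 2.
L ratio = 10^(0.4 |ΔM|) = 10^8.095 = 1.244×10^8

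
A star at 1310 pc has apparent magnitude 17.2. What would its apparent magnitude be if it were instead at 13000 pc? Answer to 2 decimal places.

m ≈ 22.18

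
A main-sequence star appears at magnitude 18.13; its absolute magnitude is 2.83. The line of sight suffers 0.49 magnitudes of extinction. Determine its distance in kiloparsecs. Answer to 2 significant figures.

m − M = 5 log₁₀(d/10 pc) + A  ⇒  18.13 − (2.83) − 0.49 = 5 log₁₀(d/10)
14.810 = 5 log₁₀(d/10)
log₁₀ d = (m − M − A)/5 + 1 = 3.9620
d = 10^3.9620 = 9162 pc
= 9.162 kpc

d ≈ 9.2 kpc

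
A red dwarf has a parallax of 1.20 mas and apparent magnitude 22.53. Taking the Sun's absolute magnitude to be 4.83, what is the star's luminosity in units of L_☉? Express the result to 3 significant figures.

L/L_☉ ≈ 5.78×10^-4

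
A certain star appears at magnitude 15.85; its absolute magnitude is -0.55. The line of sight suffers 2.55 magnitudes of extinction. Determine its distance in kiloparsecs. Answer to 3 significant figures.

d ≈ 5.89 kpc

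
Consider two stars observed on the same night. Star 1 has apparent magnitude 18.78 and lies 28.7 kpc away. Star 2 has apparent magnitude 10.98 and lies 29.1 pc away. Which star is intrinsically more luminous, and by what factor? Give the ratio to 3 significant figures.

Star 1 is more luminous, by a factor of 738.

Star 1: d = 28.7 kpc = 28700 pc
Star 1: M = m − 5 log₁₀ d + 5 = 18.78 − 5·4.4579 + 5 = 1.491
Star 2: M = m − 5 log₁₀ d + 5 = 10.98 − 5·1.4639 + 5 = 8.661
ΔM = M_1 − M_2 = 1.491 − (8.661) = -7.170; smaller M is more luminous → Star 1.
L ratio = 10^(0.4 |ΔM|) = 10^2.868 = 737.9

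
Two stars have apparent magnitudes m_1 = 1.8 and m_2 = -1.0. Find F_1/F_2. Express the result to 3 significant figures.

F_1/F_2 ≈ 0.0759

Δm = 1.8 − (-1.0) = 2.8
Flux ratio = 10^(−0.4 Δm) = 10^(−0.4 × 2.8) = 10^-1.120 = 0.07586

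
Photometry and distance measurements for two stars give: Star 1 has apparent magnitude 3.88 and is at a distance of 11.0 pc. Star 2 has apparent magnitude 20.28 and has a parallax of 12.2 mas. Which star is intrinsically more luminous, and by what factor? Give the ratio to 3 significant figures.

Star 1 is more luminous, by a factor of 65400.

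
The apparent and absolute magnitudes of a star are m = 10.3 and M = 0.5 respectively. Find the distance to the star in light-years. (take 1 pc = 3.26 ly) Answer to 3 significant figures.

d ≈ 2970 ly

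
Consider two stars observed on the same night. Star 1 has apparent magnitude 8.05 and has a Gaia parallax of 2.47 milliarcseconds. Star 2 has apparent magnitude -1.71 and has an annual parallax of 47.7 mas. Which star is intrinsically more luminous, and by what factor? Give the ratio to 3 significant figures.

Star 1: p = 2.47 mas = 2.47×10^-3″ → d = 1/p = 404.9 pc
Star 1: M = m − 5 log₁₀ d + 5 = 8.05 − 5·2.6073 + 5 = 0.013
Star 2: p = 47.7 mas = 0.0477″ → d = 1/p = 20.96 pc
Star 2: M = m − 5 log₁₀ d + 5 = -1.71 − 5·1.3215 + 5 = -3.317
ΔM = M_1 − M_2 = 0.013 − (-3.317) = 3.331; smaller M is more luminous → Star 2.
L ratio = 10^(0.4 |ΔM|) = 10^1.332 = 21.50

Star 2 is more luminous, by a factor of 21.5.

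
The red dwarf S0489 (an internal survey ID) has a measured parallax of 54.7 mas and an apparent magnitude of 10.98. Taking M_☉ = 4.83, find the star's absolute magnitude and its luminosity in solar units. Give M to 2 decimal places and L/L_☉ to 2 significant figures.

M ≈ 9.67; L/L_☉ ≈ 0.012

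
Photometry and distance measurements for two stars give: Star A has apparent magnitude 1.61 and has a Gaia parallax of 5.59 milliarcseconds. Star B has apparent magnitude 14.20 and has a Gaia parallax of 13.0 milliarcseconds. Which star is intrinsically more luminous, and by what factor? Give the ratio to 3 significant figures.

Star A is more luminous, by a factor of 588000.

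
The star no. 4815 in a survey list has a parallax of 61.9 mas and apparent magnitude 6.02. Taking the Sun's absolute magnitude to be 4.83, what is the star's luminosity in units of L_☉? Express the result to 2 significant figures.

L/L_☉ ≈ 0.87

d = 1/p = 1000/61.9 mas = 16.16 pc
M = m − 5 log₁₀ d + 5 = 6.02 − 5·1.2083 + 5 = 4.978
M − M_☉ = 4.978 − 4.83 = 0.148
L/L_☉ = 10^(−0.4 × 0.148) = 0.8722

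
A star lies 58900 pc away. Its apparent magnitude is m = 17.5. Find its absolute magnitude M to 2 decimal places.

M ≈ -1.35

5 log₁₀(d/10 pc) = 5 log₁₀(58900) − 5 = 18.851
M = m − 5 log₁₀(d/10) = 17.5 − 18.851 = -1.351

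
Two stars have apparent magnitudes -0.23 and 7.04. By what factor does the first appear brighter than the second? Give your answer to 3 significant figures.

809

Magnitude difference = -7.27
Flux ratio = 10^(−0.4 Δm) = 10^(−0.4 × -7.27) = 10^2.908 = 809.1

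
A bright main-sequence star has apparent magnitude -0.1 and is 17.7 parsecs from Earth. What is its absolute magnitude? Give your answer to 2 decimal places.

M ≈ -1.34

5 log₁₀(d/10 pc) = 5 log₁₀(17.70) − 5 = 1.240
M = m − 5 log₁₀(d/10) = -0.1 − 1.240 = -1.340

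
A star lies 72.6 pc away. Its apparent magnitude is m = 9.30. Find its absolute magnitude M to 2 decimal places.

M ≈ 5.00

5 log₁₀(d/10 pc) = 5 log₁₀(72.60) − 5 = 4.305
M = m − 5 log₁₀(d/10) = 9.30 − 4.305 = 4.995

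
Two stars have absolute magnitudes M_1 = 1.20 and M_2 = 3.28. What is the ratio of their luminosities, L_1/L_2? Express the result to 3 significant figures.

ΔM = M_1 − M_2 = -2.08
L_1/L_2 = 10^(−0.4 ΔM) = 10^0.832 = 6.792

L_1/L_2 ≈ 6.79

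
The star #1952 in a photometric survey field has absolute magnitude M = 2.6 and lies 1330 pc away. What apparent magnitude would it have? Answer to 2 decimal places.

m ≈ 13.22

m = M + 5 log₁₀ d − 5 = 2.6 + 5·3.1239 − 5 = 13.219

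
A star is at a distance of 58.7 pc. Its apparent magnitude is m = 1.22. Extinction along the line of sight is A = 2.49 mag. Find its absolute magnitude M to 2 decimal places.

M ≈ -5.11

5 log₁₀(d/10 pc) = 5 log₁₀(58.70) − 5 = 3.843
M = m − 5 log₁₀(d/10) − A = 1.22 − 3.843 − 2.49 = -5.113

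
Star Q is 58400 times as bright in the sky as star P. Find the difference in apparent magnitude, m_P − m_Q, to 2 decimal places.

Pogson: Δm = −2.5 log₁₀(ratio) = −2.5 log₁₀(58400) = −2.5 × 4.7664 = -11.916
Star Q is brighter so has the smaller magnitude: m_P − m_Q is positive.

m_P − m_Q ≈ 11.92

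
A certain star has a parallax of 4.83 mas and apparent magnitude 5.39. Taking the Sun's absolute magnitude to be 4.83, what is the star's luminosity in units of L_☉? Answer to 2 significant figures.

L/L_☉ ≈ 260

d = 1/p = 1000/4.83 mas = 207.0 pc
M = m − 5 log₁₀ d + 5 = 5.39 − 5·2.3161 + 5 = -1.190
M − M_☉ = -1.190 − 4.83 = -6.020
L/L_☉ = 10^(−0.4 × -6.020) = 255.9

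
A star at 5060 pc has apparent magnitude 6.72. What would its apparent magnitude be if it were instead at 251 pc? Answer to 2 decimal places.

Flux ∝ 1/d², so Δm = 5 log₁₀(d₂/d₁) = 5 log₁₀(251/5060) = -6.522
m₂ = m₁ + Δm = 6.72 + (-6.522) = 0.198

m ≈ 0.20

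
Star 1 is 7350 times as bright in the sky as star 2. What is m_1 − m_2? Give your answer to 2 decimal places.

m_1 − m_2 ≈ -9.67

Pogson: Δm = −2.5 log₁₀(ratio) = −2.5 log₁₀(7350) = −2.5 × 3.8663 = -9.666
Star 1 is brighter, so it has the smaller magnitude: the difference is negative.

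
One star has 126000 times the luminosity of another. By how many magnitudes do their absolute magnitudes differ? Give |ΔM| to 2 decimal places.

|ΔM| ≈ 12.75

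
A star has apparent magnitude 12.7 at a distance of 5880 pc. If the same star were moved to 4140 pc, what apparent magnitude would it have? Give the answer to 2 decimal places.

m ≈ 11.94

Flux ∝ 1/d², so Δm = 5 log₁₀(d₂/d₁) = 5 log₁₀(4140/5880) = -0.762
m₂ = m₁ + Δm = 12.7 + (-0.762) = 11.938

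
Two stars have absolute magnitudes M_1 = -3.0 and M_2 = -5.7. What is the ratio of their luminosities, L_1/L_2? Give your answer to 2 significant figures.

L_1/L_2 ≈ 0.083

ΔM = M_1 − M_2 = 2.7
L_1/L_2 = 10^(−0.4 ΔM) = 10^-1.080 = 0.08318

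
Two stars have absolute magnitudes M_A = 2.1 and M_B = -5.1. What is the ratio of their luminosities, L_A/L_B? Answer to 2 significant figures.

L_A/L_B ≈ 1.3×10^-3

ΔM = M_A − M_B = 7.2
L_A/L_B = 10^(−0.4 ΔM) = 10^-2.880 = 1.318×10^-3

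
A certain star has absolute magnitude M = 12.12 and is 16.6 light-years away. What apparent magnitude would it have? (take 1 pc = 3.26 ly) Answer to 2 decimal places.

d = 16.6 ly / 3.26 = 5.092 pc
m = M + 5 log₁₀ d − 5 = 12.12 + 5·0.7069 − 5 = 10.654

m ≈ 10.65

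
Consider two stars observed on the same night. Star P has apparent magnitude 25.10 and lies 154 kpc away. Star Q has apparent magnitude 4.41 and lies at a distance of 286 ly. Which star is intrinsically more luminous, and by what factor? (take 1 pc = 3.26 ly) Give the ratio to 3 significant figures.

Star P: d = 154 kpc = 154000 pc
Star P: M = m − 5 log₁₀ d + 5 = 25.10 − 5·5.1875 + 5 = 4.162
Star Q: d = 286 ly / 3.26 = 87.73 pc
Star Q: M = m − 5 log₁₀ d + 5 = 4.41 − 5·1.9431 + 5 = -0.306
ΔM = M_P − M_Q = 4.162 − (-0.306) = 4.468; smaller M is more luminous → Star Q.
L ratio = 10^(0.4 |ΔM|) = 10^1.787 = 61.27

Star Q is more luminous, by a factor of 61.3.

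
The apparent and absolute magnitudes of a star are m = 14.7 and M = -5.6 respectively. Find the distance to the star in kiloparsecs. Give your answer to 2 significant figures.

Distance modulus: m − M = 14.7 − (-5.6) = 20.300
m − M = 5 log₁₀ d − 5
log₁₀ d = (m − M)/5 + 1 = 5.0600
d = 10^5.0600 = 114800 pc
= 114.8 kpc

d ≈ 110 kpc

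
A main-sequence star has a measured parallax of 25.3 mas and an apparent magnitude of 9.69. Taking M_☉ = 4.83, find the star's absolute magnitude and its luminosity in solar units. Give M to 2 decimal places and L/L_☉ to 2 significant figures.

d = 1/p = 1000/25.3 mas = 39.53 pc
M = m − 5 log₁₀ d + 5 = 9.69 − 5·1.5969 + 5 = 6.706
M − M_☉ = 6.706 − 4.83 = 1.876
L/L_☉ = 10^(−0.4 × 1.876) = 0.1777

M ≈ 6.71; L/L_☉ ≈ 0.18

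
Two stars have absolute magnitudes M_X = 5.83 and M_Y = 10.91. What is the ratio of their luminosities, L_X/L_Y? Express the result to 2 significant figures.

ΔM = M_X − M_Y = -5.08
L_X/L_Y = 10^(−0.4 ΔM) = 10^2.032 = 107.6

L_X/L_Y ≈ 110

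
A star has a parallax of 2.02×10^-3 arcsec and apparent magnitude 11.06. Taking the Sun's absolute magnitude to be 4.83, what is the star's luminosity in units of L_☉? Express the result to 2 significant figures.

L/L_☉ ≈ 7.9

d = 1/p = 1/2.02×10^-3″ = 495.0 pc
M = m − 5 log₁₀ d + 5 = 11.06 − 5·2.6946 + 5 = 2.587
M − M_☉ = 2.587 − 4.83 = -2.243
L/L_☉ = 10^(−0.4 × -2.243) = 7.894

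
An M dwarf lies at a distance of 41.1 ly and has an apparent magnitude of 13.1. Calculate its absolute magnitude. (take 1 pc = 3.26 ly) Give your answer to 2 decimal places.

M ≈ 12.60

d = 41.1 ly / 3.26 = 12.61 pc
5 log₁₀(d/10 pc) = 5 log₁₀(12.61) − 5 = 0.503
M = m − 5 log₁₀(d/10) = 13.1 − 0.503 = 12.597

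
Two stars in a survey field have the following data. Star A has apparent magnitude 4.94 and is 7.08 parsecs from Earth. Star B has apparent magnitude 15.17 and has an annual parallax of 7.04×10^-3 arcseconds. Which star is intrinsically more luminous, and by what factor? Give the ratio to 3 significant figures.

Star A is more luminous, by a factor of 30.7.

Star A: M = m − 5 log₁₀ d + 5 = 4.94 − 5·0.8500 + 5 = 5.690
Star B: d = 1/p = 1/7.04×10^-3″ = 142.0 pc
Star B: M = m − 5 log₁₀ d + 5 = 15.17 − 5·2.1524 + 5 = 9.408
ΔM = M_A − M_B = 5.690 − (9.408) = -3.718; smaller M is more luminous → Star A.
L ratio = 10^(0.4 |ΔM|) = 10^1.487 = 30.71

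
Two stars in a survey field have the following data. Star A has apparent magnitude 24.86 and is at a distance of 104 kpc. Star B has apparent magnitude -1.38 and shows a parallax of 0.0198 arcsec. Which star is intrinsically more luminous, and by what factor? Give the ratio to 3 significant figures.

Star B is more luminous, by a factor of 7390.

Star A: d = 104 kpc = 104000 pc
Star A: M = m − 5 log₁₀ d + 5 = 24.86 − 5·5.0170 + 5 = 4.775
Star B: d = 1/p = 1/0.0198″ = 50.51 pc
Star B: M = m − 5 log₁₀ d + 5 = -1.38 − 5·1.7033 + 5 = -4.897
ΔM = M_A − M_B = 4.775 − (-4.897) = 9.672; smaller M is more luminous → Star B.
L ratio = 10^(0.4 |ΔM|) = 10^3.869 = 7389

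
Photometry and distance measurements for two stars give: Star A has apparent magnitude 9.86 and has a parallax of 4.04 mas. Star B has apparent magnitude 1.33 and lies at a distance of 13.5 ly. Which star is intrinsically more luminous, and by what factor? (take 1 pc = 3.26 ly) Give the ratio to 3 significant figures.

Star A: p = 4.04 mas = 4.04×10^-3″ → d = 1/p = 247.5 pc
Star A: M = m − 5 log₁₀ d + 5 = 9.86 − 5·2.3936 + 5 = 2.892
Star B: d = 13.5 ly / 3.26 = 4.141 pc
Star B: M = m − 5 log₁₀ d + 5 = 1.33 − 5·0.6171 + 5 = 3.244
ΔM = M_A − M_B = 2.892 − (3.244) = -0.353; smaller M is more luminous → Star A.
L ratio = 10^(0.4 |ΔM|) = 10^0.141 = 1.384

Star A is more luminous, by a factor of 1.38.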